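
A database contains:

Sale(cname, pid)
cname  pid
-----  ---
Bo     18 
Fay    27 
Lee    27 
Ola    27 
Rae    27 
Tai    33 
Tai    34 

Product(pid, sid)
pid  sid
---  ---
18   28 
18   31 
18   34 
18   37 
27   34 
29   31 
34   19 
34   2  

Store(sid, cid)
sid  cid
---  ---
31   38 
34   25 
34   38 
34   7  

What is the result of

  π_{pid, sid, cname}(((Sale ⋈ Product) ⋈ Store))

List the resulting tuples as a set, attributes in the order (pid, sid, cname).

Natural join on pid: {(Bo, 18, 28), (Bo, 18, 31), (Bo, 18, 34), (Bo, 18, 37), (Fay, 27, 34), (Lee, 27, 34), (Ola, 27, 34), (Rae, 27, 34), (Tai, 34, 19), (Tai, 34, 2)}
Natural join on sid: {(Bo, 18, 31, 38), (Bo, 18, 34, 25), (Bo, 18, 34, 38), (Bo, 18, 34, 7), (Fay, 27, 34, 25), (Fay, 27, 34, 38), (Fay, 27, 34, 7), (Lee, 27, 34, 25), (Lee, 27, 34, 38), (Lee, 27, 34, 7), (Ola, 27, 34, 25), (Ola, 27, 34, 38), (Ola, 27, 34, 7), (Rae, 27, 34, 25), (Rae, 27, 34, 38), (Rae, 27, 34, 7)}
π_{pid, sid, cname} gives {(18, 31, Bo), (18, 34, Bo), (27, 34, Fay), (27, 34, Lee), (27, 34, Ola), (27, 34, Rae)} (10 duplicate(s) eliminated).

{(18, 31, Bo), (18, 34, Bo), (27, 34, Fay), (27, 34, Lee), (27, 34, Ola), (27, 34, Rae)}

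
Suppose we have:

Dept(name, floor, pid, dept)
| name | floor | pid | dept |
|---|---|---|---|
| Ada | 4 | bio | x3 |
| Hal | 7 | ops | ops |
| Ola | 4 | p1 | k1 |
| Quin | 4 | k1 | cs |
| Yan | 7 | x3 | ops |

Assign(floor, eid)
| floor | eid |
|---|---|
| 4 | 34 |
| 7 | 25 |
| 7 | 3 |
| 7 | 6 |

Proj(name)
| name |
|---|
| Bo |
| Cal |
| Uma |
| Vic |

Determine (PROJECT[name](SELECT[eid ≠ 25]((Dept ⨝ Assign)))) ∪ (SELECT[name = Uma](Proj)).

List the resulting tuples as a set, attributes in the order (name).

Dept ⋈ Assign (natural join on floor): {(Ada, 4, bio, x3, 34), (Hal, 7, ops, ops, 25), (Hal, 7, ops, ops, 3), (Hal, 7, ops, ops, 6), (Ola, 4, p1, k1, 34), (Quin, 4, k1, cs, 34), (Yan, 7, x3, ops, 25), (Yan, 7, x3, ops, 3), (Yan, 7, x3, ops, 6)}
Selection eid ≠ 25: {(Ada, 4, bio, x3, 34), (Hal, 7, ops, ops, 3), (Hal, 7, ops, ops, 6), (Ola, 4, p1, k1, 34), (Quin, 4, k1, cs, 34), (Yan, 7, x3, ops, 3), (Yan, 7, x3, ops, 6)}
Projecting to name (2 duplicate(s) eliminated): {Ada, Hal, Ola, Quin, Yan}
Selection name = Uma: {Uma}
Taking the union: {Ada, Hal, Ola, Quin, Uma, Yan}

{Ada, Hal, Ola, Quin, Uma, Yan}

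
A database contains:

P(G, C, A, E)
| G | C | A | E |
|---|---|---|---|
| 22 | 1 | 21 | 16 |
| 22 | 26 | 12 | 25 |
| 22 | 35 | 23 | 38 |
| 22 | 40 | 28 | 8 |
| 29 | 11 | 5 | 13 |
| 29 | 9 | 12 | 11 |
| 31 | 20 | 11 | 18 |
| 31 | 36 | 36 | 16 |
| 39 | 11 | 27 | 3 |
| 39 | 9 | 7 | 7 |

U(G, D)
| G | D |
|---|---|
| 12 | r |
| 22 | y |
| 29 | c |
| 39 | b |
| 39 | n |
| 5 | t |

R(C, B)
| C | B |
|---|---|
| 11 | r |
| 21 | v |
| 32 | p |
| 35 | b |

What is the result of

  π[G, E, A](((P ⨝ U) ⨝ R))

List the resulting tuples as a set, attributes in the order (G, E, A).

Natural join on G: {(22, 1, 21, 16, y), (22, 26, 12, 25, y), (22, 35, 23, 38, y), (22, 40, 28, 8, y), (29, 11, 5, 13, c), (29, 9, 12, 11, c), (39, 11, 27, 3, b), (39, 11, 27, 3, n), (39, 9, 7, 7, b), (39, 9, 7, 7, n)}
Natural join on C: {(22, 35, 23, 38, y, b), (29, 11, 5, 13, c, r), (39, 11, 27, 3, b, r), (39, 11, 27, 3, n, r)}
Keep only column(s) G, E, A (1 duplicate(s) eliminated): {(22, 38, 23), (29, 13, 5), (39, 3, 27)}

{(22, 38, 23), (29, 13, 5), (39, 3, 27)}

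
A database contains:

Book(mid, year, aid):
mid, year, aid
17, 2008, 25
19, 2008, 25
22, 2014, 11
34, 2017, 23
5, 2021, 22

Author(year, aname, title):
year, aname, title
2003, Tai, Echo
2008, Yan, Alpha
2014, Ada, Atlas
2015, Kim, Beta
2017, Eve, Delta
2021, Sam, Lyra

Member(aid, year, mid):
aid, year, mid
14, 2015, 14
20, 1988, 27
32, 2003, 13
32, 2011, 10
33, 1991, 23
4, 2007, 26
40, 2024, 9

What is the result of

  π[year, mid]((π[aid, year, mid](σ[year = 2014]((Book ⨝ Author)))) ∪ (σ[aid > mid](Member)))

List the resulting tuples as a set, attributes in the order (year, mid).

Joining Book and Author on year yields {(17, 2008, 25, Yan, Alpha), (19, 2008, 25, Yan, Alpha), (22, 2014, 11, Ada, Atlas), (34, 2017, 23, Eve, Delta), (5, 2021, 22, Sam, Lyra)}.
Apply σ_{year = 2014}; surviving tuples: {(22, 2014, 11, Ada, Atlas)}
π[aid, year, mid]: project onto (aid, year, mid) → {(11, 2014, 22)}
Apply σ_{aid > mid}; surviving tuples: {(32, 2003, 13), (32, 2011, 10), (33, 1991, 23), (40, 2024, 9)}
Taking the union: {(11, 2014, 22), (32, 2003, 13), (32, 2011, 10), (33, 1991, 23), (40, 2024, 9)}
π[year, mid]: project onto (year, mid) → {(1991, 23), (2003, 13), (2011, 10), (2014, 22), (2024, 9)}

{(1991, 23), (2003, 13), (2011, 10), (2014, 22), (2024, 9)}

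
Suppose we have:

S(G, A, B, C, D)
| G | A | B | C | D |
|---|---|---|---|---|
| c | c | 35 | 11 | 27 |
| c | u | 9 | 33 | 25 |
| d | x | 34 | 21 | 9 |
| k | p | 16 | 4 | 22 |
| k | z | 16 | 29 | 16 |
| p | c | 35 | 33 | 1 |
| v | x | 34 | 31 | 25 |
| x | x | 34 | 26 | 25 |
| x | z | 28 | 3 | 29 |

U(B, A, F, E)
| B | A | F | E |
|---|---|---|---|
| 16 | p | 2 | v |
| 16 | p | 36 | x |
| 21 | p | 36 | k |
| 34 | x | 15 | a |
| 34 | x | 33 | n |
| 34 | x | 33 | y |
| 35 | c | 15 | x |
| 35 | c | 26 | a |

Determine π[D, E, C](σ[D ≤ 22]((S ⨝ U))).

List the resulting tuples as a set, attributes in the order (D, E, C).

{(1, a, 33), (1, x, 33), (22, v, 4), (22, x, 4), (9, a, 21), (9, n, 21), (9, y, 21)}

S ⋈ U (natural join on A, B): {(c, c, 35, 11, 27, 15, x), (c, c, 35, 11, 27, 26, a), (d, x, 34, 21, 9, 15, a), (d, x, 34, 21, 9, 33, n), (d, x, 34, 21, 9, 33, y), (k, p, 16, 4, 22, 2, v), (k, p, 16, 4, 22, 36, x), (p, c, 35, 33, 1, 15, x), (p, c, 35, 33, 1, 26, a), (v, x, 34, 31, 25, 15, a), (v, x, 34, 31, 25, 33, n), (v, x, 34, 31, 25, 33, y), (x, x, 34, 26, 25, 15, a), (x, x, 34, 26, 25, 33, n), (x, x, 34, 26, 25, 33, y)}
Filtering on D ≤ 22 leaves {(d, x, 34, 21, 9, 15, a), (d, x, 34, 21, 9, 33, n), (d, x, 34, 21, 9, 33, y), (k, p, 16, 4, 22, 2, v), (k, p, 16, 4, 22, 36, x), (p, c, 35, 33, 1, 15, x), (p, c, 35, 33, 1, 26, a)}.
Keep only column(s) D, E, C: {(1, a, 33), (1, x, 33), (22, v, 4), (22, x, 4), (9, a, 21), (9, n, 21), (9, y, 21)}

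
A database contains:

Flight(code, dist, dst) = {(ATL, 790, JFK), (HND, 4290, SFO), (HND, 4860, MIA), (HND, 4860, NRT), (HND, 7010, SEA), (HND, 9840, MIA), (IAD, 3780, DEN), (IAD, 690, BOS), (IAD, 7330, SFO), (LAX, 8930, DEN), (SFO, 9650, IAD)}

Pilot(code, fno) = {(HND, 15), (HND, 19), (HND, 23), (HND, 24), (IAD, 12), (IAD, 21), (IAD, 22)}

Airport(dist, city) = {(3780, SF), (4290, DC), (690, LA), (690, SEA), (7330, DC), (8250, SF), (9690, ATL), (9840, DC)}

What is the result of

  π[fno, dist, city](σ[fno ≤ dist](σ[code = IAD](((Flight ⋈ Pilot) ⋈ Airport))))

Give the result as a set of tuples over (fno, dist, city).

Flight ⋈ Pilot (natural join on code): {(HND, 4290, SFO, 15), (HND, 4290, SFO, 19), (HND, 4290, SFO, 23), (HND, 4290, SFO, 24), (HND, 4860, MIA, 15), (HND, 4860, MIA, 19), (HND, 4860, MIA, 23), (HND, 4860, MIA, 24), (HND, 4860, NRT, 15), (HND, 4860, NRT, 19), (HND, 4860, NRT, 23), (HND, 4860, NRT, 24), (HND, 7010, SEA, 15), (HND, 7010, SEA, 19), (HND, 7010, SEA, 23), (HND, 7010, SEA, 24), (HND, 9840, MIA, 15), (HND, 9840, MIA, 19), (HND, 9840, MIA, 23), (HND, 9840, MIA, 24), (IAD, 3780, DEN, 12), (IAD, 3780, DEN, 21), (IAD, 3780, DEN, 22), (IAD, 690, BOS, 12), (IAD, 690, BOS, 21), (IAD, 690, BOS, 22), (IAD, 7330, SFO, 12), (IAD, 7330, SFO, 21), (IAD, 7330, SFO, 22)}
(Flight ⋈ Pilot) ⋈ Airport (natural join on dist): {(HND, 4290, SFO, 15, DC), (HND, 4290, SFO, 19, DC), (HND, 4290, SFO, 23, DC), (HND, 4290, SFO, 24, DC), (HND, 9840, MIA, 15, DC), (HND, 9840, MIA, 19, DC), (HND, 9840, MIA, 23, DC), (HND, 9840, MIA, 24, DC), (IAD, 3780, DEN, 12, SF), (IAD, 3780, DEN, 21, SF), (IAD, 3780, DEN, 22, SF), (IAD, 690, BOS, 12, LA), (IAD, 690, BOS, 12, SEA), (IAD, 690, BOS, 21, LA), (IAD, 690, BOS, 21, SEA), (IAD, 690, BOS, 22, LA), (IAD, 690, BOS, 22, SEA), (IAD, 7330, SFO, 12, DC), (IAD, 7330, SFO, 21, DC), (IAD, 7330, SFO, 22, DC)}
Filtering on code = IAD leaves {(IAD, 3780, DEN, 12, SF), (IAD, 3780, DEN, 21, SF), (IAD, 3780, DEN, 22, SF), (IAD, 690, BOS, 12, LA), (IAD, 690, BOS, 12, SEA), (IAD, 690, BOS, 21, LA), (IAD, 690, BOS, 21, SEA), (IAD, 690, BOS, 22, LA), (IAD, 690, BOS, 22, SEA), (IAD, 7330, SFO, 12, DC), (IAD, 7330, SFO, 21, DC), (IAD, 7330, SFO, 22, DC)}.
Filtering on fno ≤ dist leaves {(IAD, 3780, DEN, 12, SF), (IAD, 3780, DEN, 21, SF), (IAD, 3780, DEN, 22, SF), (IAD, 690, BOS, 12, LA), (IAD, 690, BOS, 12, SEA), (IAD, 690, BOS, 21, LA), (IAD, 690, BOS, 21, SEA), (IAD, 690, BOS, 22, LA), (IAD, 690, BOS, 22, SEA), (IAD, 7330, SFO, 12, DC), (IAD, 7330, SFO, 21, DC), (IAD, 7330, SFO, 22, DC)}.
Projecting to fno, dist, city: {(12, 3780, SF), (12, 690, LA), (12, 690, SEA), (12, 7330, DC), (21, 3780, SF), (21, 690, LA), (21, 690, SEA), (21, 7330, DC), (22, 3780, SF), (22, 690, LA), (22, 690, SEA), (22, 7330, DC)}

{(12, 3780, SF), (12, 690, LA), (12, 690, SEA), (12, 7330, DC), (21, 3780, SF), (21, 690, LA), (21, 690, SEA), (21, 7330, DC), (22, 3780, SF), (22, 690, LA), (22, 690, SEA), (22, 7330, DC)}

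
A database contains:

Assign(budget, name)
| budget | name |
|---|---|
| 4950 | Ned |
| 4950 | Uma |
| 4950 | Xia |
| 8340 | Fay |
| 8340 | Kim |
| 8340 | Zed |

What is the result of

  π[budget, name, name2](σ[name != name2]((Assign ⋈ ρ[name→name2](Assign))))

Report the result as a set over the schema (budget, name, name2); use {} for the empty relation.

{(4950, Ned, Uma), (4950, Ned, Xia), (4950, Uma, Ned), (4950, Uma, Xia), (4950, Xia, Ned), (4950, Xia, Uma), (8340, Fay, Kim), (8340, Fay, Zed), (8340, Kim, Fay), (8340, Kim, Zed), (8340, Zed, Fay), (8340, Zed, Kim)}

ρ[name→name2]: schema becomes (budget, name2); tuples unchanged.
Joining Assign and ρ[name→name2](Assign) on budget yields {(4950, Ned, Ned), (4950, Ned, Uma), (4950, Ned, Xia), (4950, Uma, Ned), (4950, Uma, Uma), (4950, Uma, Xia), (4950, Xia, Ned), (4950, Xia, Uma), (4950, Xia, Xia), (8340, Fay, Fay), (8340, Fay, Kim), (8340, Fay, Zed), (8340, Kim, Fay), (8340, Kim, Kim), (8340, Kim, Zed), (8340, Zed, Fay), (8340, Zed, Kim), (8340, Zed, Zed)}.
Selection name != name2: {(4950, Ned, Uma), (4950, Ned, Xia), (4950, Uma, Ned), (4950, Uma, Xia), (4950, Xia, Ned), (4950, Xia, Uma), (8340, Fay, Kim), (8340, Fay, Zed), (8340, Kim, Fay), (8340, Kim, Zed), (8340, Zed, Fay), (8340, Zed, Kim)}
π_{budget, name, name2} gives {(4950, Ned, Uma), (4950, Ned, Xia), (4950, Uma, Ned), (4950, Uma, Xia), (4950, Xia, Ned), (4950, Xia, Uma), (8340, Fay, Kim), (8340, Fay, Zed), (8340, Kim, Fay), (8340, Kim, Zed), (8340, Zed, Fay), (8340, Zed, Kim)}.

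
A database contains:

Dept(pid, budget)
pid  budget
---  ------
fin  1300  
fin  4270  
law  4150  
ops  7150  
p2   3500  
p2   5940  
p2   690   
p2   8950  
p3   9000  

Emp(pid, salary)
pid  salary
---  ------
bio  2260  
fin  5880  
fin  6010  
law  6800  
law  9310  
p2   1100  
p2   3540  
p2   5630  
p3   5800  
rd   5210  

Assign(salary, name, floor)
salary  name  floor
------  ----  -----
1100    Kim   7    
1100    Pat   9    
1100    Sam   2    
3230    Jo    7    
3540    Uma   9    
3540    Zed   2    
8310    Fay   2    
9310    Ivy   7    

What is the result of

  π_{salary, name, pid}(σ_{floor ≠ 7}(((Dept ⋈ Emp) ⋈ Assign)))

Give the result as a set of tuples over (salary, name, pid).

Dept ⋈ Emp (natural join on pid): {(fin, 1300, 5880), (fin, 1300, 6010), (fin, 4270, 5880), (fin, 4270, 6010), (law, 4150, 6800), (law, 4150, 9310), (p2, 3500, 1100), (p2, 3500, 3540), (p2, 3500, 5630), (p2, 5940, 1100), (p2, 5940, 3540), (p2, 5940, 5630), (p2, 690, 1100), (p2, 690, 3540), (p2, 690, 5630), (p2, 8950, 1100), (p2, 8950, 3540), (p2, 8950, 5630), (p3, 9000, 5800)}
(Dept ⋈ Emp) ⋈ Assign (natural join on salary): {(law, 4150, 9310, Ivy, 7), (p2, 3500, 1100, Kim, 7), (p2, 3500, 1100, Pat, 9), (p2, 3500, 1100, Sam, 2), (p2, 3500, 3540, Uma, 9), (p2, 3500, 3540, Zed, 2), (p2, 5940, 1100, Kim, 7), (p2, 5940, 1100, Pat, 9), (p2, 5940, 1100, Sam, 2), (p2, 5940, 3540, Uma, 9), (p2, 5940, 3540, Zed, 2), (p2, 690, 1100, Kim, 7), (p2, 690, 1100, Pat, 9), (p2, 690, 1100, Sam, 2), (p2, 690, 3540, Uma, 9), (p2, 690, 3540, Zed, 2), (p2, 8950, 1100, Kim, 7), (p2, 8950, 1100, Pat, 9), (p2, 8950, 1100, Sam, 2), (p2, 8950, 3540, Uma, 9), (p2, 8950, 3540, Zed, 2)}
σ[floor ≠ 7]: keep tuples satisfying floor ≠ 7 → {(p2, 3500, 1100, Pat, 9), (p2, 3500, 1100, Sam, 2), (p2, 3500, 3540, Uma, 9), (p2, 3500, 3540, Zed, 2), (p2, 5940, 1100, Pat, 9), (p2, 5940, 1100, Sam, 2), (p2, 5940, 3540, Uma, 9), (p2, 5940, 3540, Zed, 2), (p2, 690, 1100, Pat, 9), (p2, 690, 1100, Sam, 2), (p2, 690, 3540, Uma, 9), (p2, 690, 3540, Zed, 2), (p2, 8950, 1100, Pat, 9), (p2, 8950, 1100, Sam, 2), (p2, 8950, 3540, Uma, 9), (p2, 8950, 3540, Zed, 2)}
π_{salary, name, pid} gives {(1100, Pat, p2), (1100, Sam, p2), (3540, Uma, p2), (3540, Zed, p2)} (12 duplicate(s) eliminated).

{(1100, Pat, p2), (1100, Sam, p2), (3540, Uma, p2), (3540, Zed, p2)}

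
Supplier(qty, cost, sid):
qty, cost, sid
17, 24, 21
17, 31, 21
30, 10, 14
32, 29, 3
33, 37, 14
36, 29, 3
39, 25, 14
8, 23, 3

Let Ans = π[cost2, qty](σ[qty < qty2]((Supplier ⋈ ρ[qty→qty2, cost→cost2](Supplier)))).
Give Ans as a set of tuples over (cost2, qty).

ρ[qty→qty2, cost→cost2]: schema becomes (qty2, cost2, sid); tuples unchanged.
Supplier ⋈ ρ[qty→qty2, cost→cost2](Supplier) (natural join on sid): {(17, 24, 21, 17, 24), (17, 24, 21, 17, 31), (17, 31, 21, 17, 24), (17, 31, 21, 17, 31), (30, 10, 14, 30, 10), (30, 10, 14, 33, 37), (30, 10, 14, 39, 25), (32, 29, 3, 32, 29), (32, 29, 3, 36, 29), (32, 29, 3, 8, 23), (33, 37, 14, 30, 10), (33, 37, 14, 33, 37), (33, 37, 14, 39, 25), (36, 29, 3, 32, 29), (36, 29, 3, 36, 29), (36, 29, 3, 8, 23), (39, 25, 14, 30, 10), (39, 25, 14, 33, 37), (39, 25, 14, 39, 25), (8, 23, 3, 32, 29), (8, 23, 3, 36, 29), (8, 23, 3, 8, 23)}
Selection qty < qty2: {(30, 10, 14, 33, 37), (30, 10, 14, 39, 25), (32, 29, 3, 36, 29), (33, 37, 14, 39, 25), (8, 23, 3, 32, 29), (8, 23, 3, 36, 29)}
Keep only column(s) cost2, qty (1 duplicate(s) eliminated): {(25, 30), (25, 33), (29, 32), (29, 8), (37, 30)}

{(25, 30), (25, 33), (29, 32), (29, 8), (37, 30)}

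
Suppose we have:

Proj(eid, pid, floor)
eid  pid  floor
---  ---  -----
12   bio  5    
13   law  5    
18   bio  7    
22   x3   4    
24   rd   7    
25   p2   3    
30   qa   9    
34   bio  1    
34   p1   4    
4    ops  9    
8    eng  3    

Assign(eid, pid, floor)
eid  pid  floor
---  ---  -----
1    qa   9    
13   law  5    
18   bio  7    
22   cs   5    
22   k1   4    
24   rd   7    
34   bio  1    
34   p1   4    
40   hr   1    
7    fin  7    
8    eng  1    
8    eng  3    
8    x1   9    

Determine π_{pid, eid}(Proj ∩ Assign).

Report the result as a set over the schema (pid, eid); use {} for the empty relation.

{(bio, 18), (bio, 34), (eng, 8), (law, 13), (p1, 34), (rd, 24)}

Set intersection of the two operands is {(13, law, 5), (18, bio, 7), (24, rd, 7), (34, bio, 1), (34, p1, 4), (8, eng, 3)}.
π_{pid, eid} gives {(bio, 18), (bio, 34), (eng, 8), (law, 13), (p1, 34), (rd, 24)}.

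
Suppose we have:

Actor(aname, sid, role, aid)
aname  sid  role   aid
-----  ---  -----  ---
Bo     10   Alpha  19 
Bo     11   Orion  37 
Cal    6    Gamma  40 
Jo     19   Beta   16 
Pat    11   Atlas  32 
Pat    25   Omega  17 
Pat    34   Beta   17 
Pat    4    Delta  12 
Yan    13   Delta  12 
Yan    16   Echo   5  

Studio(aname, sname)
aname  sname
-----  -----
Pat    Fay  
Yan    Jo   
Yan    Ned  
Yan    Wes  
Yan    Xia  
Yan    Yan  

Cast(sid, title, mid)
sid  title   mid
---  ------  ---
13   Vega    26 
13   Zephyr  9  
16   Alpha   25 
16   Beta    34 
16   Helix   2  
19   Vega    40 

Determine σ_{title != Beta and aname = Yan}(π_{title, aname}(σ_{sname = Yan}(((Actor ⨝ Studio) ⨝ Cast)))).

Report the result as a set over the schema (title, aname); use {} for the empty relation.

Natural join on aname: {(Pat, 11, Atlas, 32, Fay), (Pat, 25, Omega, 17, Fay), (Pat, 34, Beta, 17, Fay), (Pat, 4, Delta, 12, Fay), (Yan, 13, Delta, 12, Jo), (Yan, 13, Delta, 12, Ned), (Yan, 13, Delta, 12, Wes), (Yan, 13, Delta, 12, Xia), (Yan, 13, Delta, 12, Yan), (Yan, 16, Echo, 5, Jo), (Yan, 16, Echo, 5, Ned), (Yan, 16, Echo, 5, Wes), (Yan, 16, Echo, 5, Xia), (Yan, 16, Echo, 5, Yan)}
Natural join on sid: {(Yan, 13, Delta, 12, Jo, Vega, 26), (Yan, 13, Delta, 12, Jo, Zephyr, 9), (Yan, 13, Delta, 12, Ned, Vega, 26), (Yan, 13, Delta, 12, Ned, Zephyr, 9), (Yan, 13, Delta, 12, Wes, Vega, 26), (Yan, 13, Delta, 12, Wes, Zephyr, 9), (Yan, 13, Delta, 12, Xia, Vega, 26), (Yan, 13, Delta, 12, Xia, Zephyr, 9), (Yan, 13, Delta, 12, Yan, Vega, 26), (Yan, 13, Delta, 12, Yan, Zephyr, 9), (Yan, 16, Echo, 5, Jo, Alpha, 25), (Yan, 16, Echo, 5, Jo, Beta, 34), (Yan, 16, Echo, 5, Jo, Helix, 2), (Yan, 16, Echo, 5, Ned, Alpha, 25), (Yan, 16, Echo, 5, Ned, Beta, 34), (Yan, 16, Echo, 5, Ned, Helix, 2), (Yan, 16, Echo, 5, Wes, Alpha, 25), (Yan, 16, Echo, 5, Wes, Beta, 34), (Yan, 16, Echo, 5, Wes, Helix, 2), (Yan, 16, Echo, 5, Xia, Alpha, 25), (Yan, 16, Echo, 5, Xia, Beta, 34), (Yan, 16, Echo, 5, Xia, Helix, 2), (Yan, 16, Echo, 5, Yan, Alpha, 25), (Yan, 16, Echo, 5, Yan, Beta, 34), (Yan, 16, Echo, 5, Yan, Helix, 2)}
σ[sname = Yan]: keep tuples satisfying sname = Yan → {(Yan, 13, Delta, 12, Yan, Vega, 26), (Yan, 13, Delta, 12, Yan, Zephyr, 9), (Yan, 16, Echo, 5, Yan, Alpha, 25), (Yan, 16, Echo, 5, Yan, Beta, 34), (Yan, 16, Echo, 5, Yan, Helix, 2)}
Keep only column(s) title, aname: {(Alpha, Yan), (Beta, Yan), (Helix, Yan), (Vega, Yan), (Zephyr, Yan)}
σ[title != Beta and aname = Yan]: keep tuples satisfying title != Beta and aname = Yan → {(Alpha, Yan), (Helix, Yan), (Vega, Yan), (Zephyr, Yan)}

{(Alpha, Yan), (Helix, Yan), (Vega, Yan), (Zephyr, Yan)}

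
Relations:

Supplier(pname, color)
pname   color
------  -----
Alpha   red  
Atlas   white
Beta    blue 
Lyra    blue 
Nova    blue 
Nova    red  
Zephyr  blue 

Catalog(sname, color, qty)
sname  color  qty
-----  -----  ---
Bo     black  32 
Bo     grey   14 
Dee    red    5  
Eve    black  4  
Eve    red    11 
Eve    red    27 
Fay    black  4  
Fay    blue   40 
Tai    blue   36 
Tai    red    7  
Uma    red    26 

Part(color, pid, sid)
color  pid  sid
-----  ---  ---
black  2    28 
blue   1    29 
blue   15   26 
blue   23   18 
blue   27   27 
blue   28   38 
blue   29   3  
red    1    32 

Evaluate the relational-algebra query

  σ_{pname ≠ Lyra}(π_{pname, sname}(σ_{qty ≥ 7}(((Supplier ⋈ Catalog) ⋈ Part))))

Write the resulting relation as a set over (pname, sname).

Joining Supplier and Catalog on color yields {(Alpha, red, Dee, 5), (Alpha, red, Eve, 11), (Alpha, red, Eve, 27), (Alpha, red, Tai, 7), (Alpha, red, Uma, 26), (Beta, blue, Fay, 40), (Beta, blue, Tai, 36), (Lyra, blue, Fay, 40), (Lyra, blue, Tai, 36), (Nova, blue, Fay, 40), (Nova, blue, Tai, 36), (Nova, red, Dee, 5), (Nova, red, Eve, 11), (Nova, red, Eve, 27), (Nova, red, Tai, 7), (Nova, red, Uma, 26), (Zephyr, blue, Fay, 40), (Zephyr, blue, Tai, 36)}.
Joining (Supplier ⋈ Catalog) and Part on color yields {(Alpha, red, Dee, 5, 1, 32), (Alpha, red, Eve, 11, 1, 32), (Alpha, red, Eve, 27, 1, 32), (Alpha, red, Tai, 7, 1, 32), (Alpha, red, Uma, 26, 1, 32), (Beta, blue, Fay, 40, 1, 29), (Beta, blue, Fay, 40, 15, 26), (Beta, blue, Fay, 40, 23, 18), (Beta, blue, Fay, 40, 27, 27), (Beta, blue, Fay, 40, 28, 38), (Beta, blue, Fay, 40, 29, 3), (Beta, blue, Tai, 36, 1, 29), (Beta, blue, Tai, 36, 15, 26), (Beta, blue, Tai, 36, 23, 18), (Beta, blue, Tai, 36, 27, 27), (Beta, blue, Tai, 36, 28, 38), (Beta, blue, Tai, 36, 29, 3), (Lyra, blue, Fay, 40, 1, 29), (Lyra, blue, Fay, 40, 15, 26), (Lyra, blue, Fay, 40, 23, 18), (Lyra, blue, Fay, 40, 27, 27), (Lyra, blue, Fay, 40, 28, 38), (Lyra, blue, Fay, 40, 29, 3), (Lyra, blue, Tai, 36, 1, 29), (Lyra, blue, Tai, 36, 15, 26), (Lyra, blue, Tai, 36, 23, 18), (Lyra, blue, Tai, 36, 27, 27), (Lyra, blue, Tai, 36, 28, 38), (Lyra, blue, Tai, 36, 29, 3), (Nova, blue, Fay, 40, 1, 29), (Nova, blue, Fay, 40, 15, 26), (Nova, blue, Fay, 40, 23, 18), (Nova, blue, Fay, 40, 27, 27), (Nova, blue, Fay, 40, 28, 38), (Nova, blue, Fay, 40, 29, 3), (Nova, blue, Tai, 36, 1, 29), (Nova, blue, Tai, 36, 15, 26), (Nova, blue, Tai, 36, 23, 18), (Nova, blue, Tai, 36, 27, 27), (Nova, blue, Tai, 36, 28, 38), (Nova, blue, Tai, 36, 29, 3), (Nova, red, Dee, 5, 1, 32), (Nova, red, Eve, 11, 1, 32), (Nova, red, Eve, 27, 1, 32), (Nova, red, Tai, 7, 1, 32), (Nova, red, Uma, 26, 1, 32), (Zephyr, blue, Fay, 40, 1, 29), (Zephyr, blue, Fay, 40, 15, 26), (Zephyr, blue, Fay, 40, 23, 18), (Zephyr, blue, Fay, 40, 27, 27), (Zephyr, blue, Fay, 40, 28, 38), (Zephyr, blue, Fay, 40, 29, 3), (Zephyr, blue, Tai, 36, 1, 29), (Zephyr, blue, Tai, 36, 15, 26), (Zephyr, blue, Tai, 36, 23, 18), (Zephyr, blue, Tai, 36, 27, 27), (Zephyr, blue, Tai, 36, 28, 38), (Zephyr, blue, Tai, 36, 29, 3)}.
Selection qty ≥ 7: {(Alpha, red, Eve, 11, 1, 32), (Alpha, red, Eve, 27, 1, 32), (Alpha, red, Tai, 7, 1, 32), (Alpha, red, Uma, 26, 1, 32), (Beta, blue, Fay, 40, 1, 29), (Beta, blue, Fay, 40, 15, 26), (Beta, blue, Fay, 40, 23, 18), (Beta, blue, Fay, 40, 27, 27), (Beta, blue, Fay, 40, 28, 38), (Beta, blue, Fay, 40, 29, 3), (Beta, blue, Tai, 36, 1, 29), (Beta, blue, Tai, 36, 15, 26), (Beta, blue, Tai, 36, 23, 18), (Beta, blue, Tai, 36, 27, 27), (Beta, blue, Tai, 36, 28, 38), (Beta, blue, Tai, 36, 29, 3), (Lyra, blue, Fay, 40, 1, 29), (Lyra, blue, Fay, 40, 15, 26), (Lyra, blue, Fay, 40, 23, 18), (Lyra, blue, Fay, 40, 27, 27), (Lyra, blue, Fay, 40, 28, 38), (Lyra, blue, Fay, 40, 29, 3), (Lyra, blue, Tai, 36, 1, 29), (Lyra, blue, Tai, 36, 15, 26), (Lyra, blue, Tai, 36, 23, 18), (Lyra, blue, Tai, 36, 27, 27), (Lyra, blue, Tai, 36, 28, 38), (Lyra, blue, Tai, 36, 29, 3), (Nova, blue, Fay, 40, 1, 29), (Nova, blue, Fay, 40, 15, 26), (Nova, blue, Fay, 40, 23, 18), (Nova, blue, Fay, 40, 27, 27), (Nova, blue, Fay, 40, 28, 38), (Nova, blue, Fay, 40, 29, 3), (Nova, blue, Tai, 36, 1, 29), (Nova, blue, Tai, 36, 15, 26), (Nova, blue, Tai, 36, 23, 18), (Nova, blue, Tai, 36, 27, 27), (Nova, blue, Tai, 36, 28, 38), (Nova, blue, Tai, 36, 29, 3), (Nova, red, Eve, 11, 1, 32), (Nova, red, Eve, 27, 1, 32), (Nova, red, Tai, 7, 1, 32), (Nova, red, Uma, 26, 1, 32), (Zephyr, blue, Fay, 40, 1, 29), (Zephyr, blue, Fay, 40, 15, 26), (Zephyr, blue, Fay, 40, 23, 18), (Zephyr, blue, Fay, 40, 27, 27), (Zephyr, blue, Fay, 40, 28, 38), (Zephyr, blue, Fay, 40, 29, 3), (Zephyr, blue, Tai, 36, 1, 29), (Zephyr, blue, Tai, 36, 15, 26), (Zephyr, blue, Tai, 36, 23, 18), (Zephyr, blue, Tai, 36, 27, 27), (Zephyr, blue, Tai, 36, 28, 38), (Zephyr, blue, Tai, 36, 29, 3)}
Keep only column(s) pname, sname (43 duplicate(s) eliminated): {(Alpha, Eve), (Alpha, Tai), (Alpha, Uma), (Beta, Fay), (Beta, Tai), (Lyra, Fay), (Lyra, Tai), (Nova, Eve), (Nova, Fay), (Nova, Tai), (Nova, Uma), (Zephyr, Fay), (Zephyr, Tai)}
Selection pname ≠ Lyra: {(Alpha, Eve), (Alpha, Tai), (Alpha, Uma), (Beta, Fay), (Beta, Tai), (Nova, Eve), (Nova, Fay), (Nova, Tai), (Nova, Uma), (Zephyr, Fay), (Zephyr, Tai)}

{(Alpha, Eve), (Alpha, Tai), (Alpha, Uma), (Beta, Fay), (Beta, Tai), (Nova, Eve), (Nova, Fay), (Nova, Tai), (Nova, Uma), (Zephyr, Fay), (Zephyr, Tai)}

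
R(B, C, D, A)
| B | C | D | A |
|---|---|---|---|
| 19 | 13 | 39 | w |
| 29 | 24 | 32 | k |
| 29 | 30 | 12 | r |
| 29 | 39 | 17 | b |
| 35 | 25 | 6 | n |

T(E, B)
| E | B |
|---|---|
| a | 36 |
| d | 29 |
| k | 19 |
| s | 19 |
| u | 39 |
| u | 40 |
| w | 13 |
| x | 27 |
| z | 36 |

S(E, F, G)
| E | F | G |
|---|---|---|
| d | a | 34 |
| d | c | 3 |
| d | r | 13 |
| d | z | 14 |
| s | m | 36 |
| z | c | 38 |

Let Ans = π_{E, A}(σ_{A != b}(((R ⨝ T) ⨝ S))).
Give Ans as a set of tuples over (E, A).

{(d, k), (d, r), (s, w)}

Joining R and T on B yields {(19, 13, 39, w, k), (19, 13, 39, w, s), (29, 24, 32, k, d), (29, 30, 12, r, d), (29, 39, 17, b, d)}.
Joining (R ⨝ T) and S on E yields {(19, 13, 39, w, s, m, 36), (29, 24, 32, k, d, a, 34), (29, 24, 32, k, d, c, 3), (29, 24, 32, k, d, r, 13), (29, 24, 32, k, d, z, 14), (29, 30, 12, r, d, a, 34), (29, 30, 12, r, d, c, 3), (29, 30, 12, r, d, r, 13), (29, 30, 12, r, d, z, 14), (29, 39, 17, b, d, a, 34), (29, 39, 17, b, d, c, 3), (29, 39, 17, b, d, r, 13), (29, 39, 17, b, d, z, 14)}.
σ[A != b]: keep tuples satisfying A != b → {(19, 13, 39, w, s, m, 36), (29, 24, 32, k, d, a, 34), (29, 24, 32, k, d, c, 3), (29, 24, 32, k, d, r, 13), (29, 24, 32, k, d, z, 14), (29, 30, 12, r, d, a, 34), (29, 30, 12, r, d, c, 3), (29, 30, 12, r, d, r, 13), (29, 30, 12, r, d, z, 14)}
Keep only column(s) E, A (6 duplicate(s) eliminated): {(d, k), (d, r), (s, w)}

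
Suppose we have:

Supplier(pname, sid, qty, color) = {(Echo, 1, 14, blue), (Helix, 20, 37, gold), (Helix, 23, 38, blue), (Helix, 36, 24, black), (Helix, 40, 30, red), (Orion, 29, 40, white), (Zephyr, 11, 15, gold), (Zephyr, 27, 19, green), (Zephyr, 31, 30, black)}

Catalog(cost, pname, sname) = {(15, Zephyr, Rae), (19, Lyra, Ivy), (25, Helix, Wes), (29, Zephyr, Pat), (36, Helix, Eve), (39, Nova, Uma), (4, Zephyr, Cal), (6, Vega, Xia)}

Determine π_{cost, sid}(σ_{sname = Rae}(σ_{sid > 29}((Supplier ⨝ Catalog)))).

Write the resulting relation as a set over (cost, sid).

{(15, 31)}

Natural join on pname: {(Helix, 20, 37, gold, 25, Wes), (Helix, 20, 37, gold, 36, Eve), (Helix, 23, 38, blue, 25, Wes), (Helix, 23, 38, blue, 36, Eve), (Helix, 36, 24, black, 25, Wes), (Helix, 36, 24, black, 36, Eve), (Helix, 40, 30, red, 25, Wes), (Helix, 40, 30, red, 36, Eve), (Zephyr, 11, 15, gold, 15, Rae), (Zephyr, 11, 15, gold, 29, Pat), (Zephyr, 11, 15, gold, 4, Cal), (Zephyr, 27, 19, green, 15, Rae), (Zephyr, 27, 19, green, 29, Pat), (Zephyr, 27, 19, green, 4, Cal), (Zephyr, 31, 30, black, 15, Rae), (Zephyr, 31, 30, black, 29, Pat), (Zephyr, 31, 30, black, 4, Cal)}
Selection sid > 29: {(Helix, 36, 24, black, 25, Wes), (Helix, 36, 24, black, 36, Eve), (Helix, 40, 30, red, 25, Wes), (Helix, 40, 30, red, 36, Eve), (Zephyr, 31, 30, black, 15, Rae), (Zephyr, 31, 30, black, 29, Pat), (Zephyr, 31, 30, black, 4, Cal)}
Selection sname = Rae: {(Zephyr, 31, 30, black, 15, Rae)}
π[cost, sid]: project onto (cost, sid) → {(15, 31)}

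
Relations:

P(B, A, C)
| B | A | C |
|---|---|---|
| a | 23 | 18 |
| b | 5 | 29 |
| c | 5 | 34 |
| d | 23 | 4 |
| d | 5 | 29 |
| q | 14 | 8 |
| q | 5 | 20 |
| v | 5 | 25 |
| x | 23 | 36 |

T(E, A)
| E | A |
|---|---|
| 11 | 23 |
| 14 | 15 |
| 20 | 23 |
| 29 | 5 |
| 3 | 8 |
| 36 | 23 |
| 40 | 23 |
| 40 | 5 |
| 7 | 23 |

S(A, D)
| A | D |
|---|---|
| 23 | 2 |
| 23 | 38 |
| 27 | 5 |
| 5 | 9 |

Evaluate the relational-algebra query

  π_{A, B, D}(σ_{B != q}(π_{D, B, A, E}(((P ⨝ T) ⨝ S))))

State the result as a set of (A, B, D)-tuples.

Joining P and T on A yields {(a, 23, 18, 11), (a, 23, 18, 20), (a, 23, 18, 36), (a, 23, 18, 40), (a, 23, 18, 7), (b, 5, 29, 29), (b, 5, 29, 40), (c, 5, 34, 29), (c, 5, 34, 40), (d, 23, 4, 11), (d, 23, 4, 20), (d, 23, 4, 36), (d, 23, 4, 40), (d, 23, 4, 7), (d, 5, 29, 29), (d, 5, 29, 40), (q, 5, 20, 29), (q, 5, 20, 40), (v, 5, 25, 29), (v, 5, 25, 40), (x, 23, 36, 11), (x, 23, 36, 20), (x, 23, 36, 36), (x, 23, 36, 40), (x, 23, 36, 7)}.
Joining (P ⨝ T) and S on A yields {(a, 23, 18, 11, 2), (a, 23, 18, 11, 38), (a, 23, 18, 20, 2), (a, 23, 18, 20, 38), (a, 23, 18, 36, 2), (a, 23, 18, 36, 38), (a, 23, 18, 40, 2), (a, 23, 18, 40, 38), (a, 23, 18, 7, 2), (a, 23, 18, 7, 38), (b, 5, 29, 29, 9), (b, 5, 29, 40, 9), (c, 5, 34, 29, 9), (c, 5, 34, 40, 9), (d, 23, 4, 11, 2), (d, 23, 4, 11, 38), (d, 23, 4, 20, 2), (d, 23, 4, 20, 38), (d, 23, 4, 36, 2), (d, 23, 4, 36, 38), (d, 23, 4, 40, 2), (d, 23, 4, 40, 38), (d, 23, 4, 7, 2), (d, 23, 4, 7, 38), (d, 5, 29, 29, 9), (d, 5, 29, 40, 9), (q, 5, 20, 29, 9), (q, 5, 20, 40, 9), (v, 5, 25, 29, 9), (v, 5, 25, 40, 9), (x, 23, 36, 11, 2), (x, 23, 36, 11, 38), (x, 23, 36, 20, 2), (x, 23, 36, 20, 38), (x, 23, 36, 36, 2), (x, 23, 36, 36, 38), (x, 23, 36, 40, 2), (x, 23, 36, 40, 38), (x, 23, 36, 7, 2), (x, 23, 36, 7, 38)}.
Projecting to D, B, A, E: {(2, a, 23, 11), (2, a, 23, 20), (2, a, 23, 36), (2, a, 23, 40), (2, a, 23, 7), (2, d, 23, 11), (2, d, 23, 20), (2, d, 23, 36), (2, d, 23, 40), (2, d, 23, 7), (2, x, 23, 11), (2, x, 23, 20), (2, x, 23, 36), (2, x, 23, 40), (2, x, 23, 7), (38, a, 23, 11), (38, a, 23, 20), (38, a, 23, 36), (38, a, 23, 40), (38, a, 23, 7), (38, d, 23, 11), (38, d, 23, 20), (38, d, 23, 36), (38, d, 23, 40), (38, d, 23, 7), (38, x, 23, 11), (38, x, 23, 20), (38, x, 23, 36), (38, x, 23, 40), (38, x, 23, 7), (9, b, 5, 29), (9, b, 5, 40), (9, c, 5, 29), (9, c, 5, 40), (9, d, 5, 29), (9, d, 5, 40), (9, q, 5, 29), (9, q, 5, 40), (9, v, 5, 29), (9, v, 5, 40)}
Selection B != q: {(2, a, 23, 11), (2, a, 23, 20), (2, a, 23, 36), (2, a, 23, 40), (2, a, 23, 7), (2, d, 23, 11), (2, d, 23, 20), (2, d, 23, 36), (2, d, 23, 40), (2, d, 23, 7), (2, x, 23, 11), (2, x, 23, 20), (2, x, 23, 36), (2, x, 23, 40), (2, x, 23, 7), (38, a, 23, 11), (38, a, 23, 20), (38, a, 23, 36), (38, a, 23, 40), (38, a, 23, 7), (38, d, 23, 11), (38, d, 23, 20), (38, d, 23, 36), (38, d, 23, 40), (38, d, 23, 7), (38, x, 23, 11), (38, x, 23, 20), (38, x, 23, 36), (38, x, 23, 40), (38, x, 23, 7), (9, b, 5, 29), (9, b, 5, 40), (9, c, 5, 29), (9, c, 5, 40), (9, d, 5, 29), (9, d, 5, 40), (9, v, 5, 29), (9, v, 5, 40)}
Projecting to A, B, D (28 duplicate(s) eliminated): {(23, a, 2), (23, a, 38), (23, d, 2), (23, d, 38), (23, x, 2), (23, x, 38), (5, b, 9), (5, c, 9), (5, d, 9), (5, v, 9)}

{(23, a, 2), (23, a, 38), (23, d, 2), (23, d, 38), (23, x, 2), (23, x, 38), (5, b, 9), (5, c, 9), (5, d, 9), (5, v, 9)}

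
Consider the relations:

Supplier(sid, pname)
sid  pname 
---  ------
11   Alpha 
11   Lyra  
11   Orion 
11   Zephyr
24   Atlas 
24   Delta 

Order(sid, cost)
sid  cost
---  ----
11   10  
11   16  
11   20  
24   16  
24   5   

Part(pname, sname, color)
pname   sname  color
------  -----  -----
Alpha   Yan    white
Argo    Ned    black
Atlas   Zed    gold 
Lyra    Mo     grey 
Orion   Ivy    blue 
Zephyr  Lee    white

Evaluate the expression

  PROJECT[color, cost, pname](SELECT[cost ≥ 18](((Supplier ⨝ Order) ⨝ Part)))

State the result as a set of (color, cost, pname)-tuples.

{(blue, 20, Orion), (grey, 20, Lyra), (white, 20, Alpha), (white, 20, Zephyr)}

Joining Supplier and Order on sid yields {(11, Alpha, 10), (11, Alpha, 16), (11, Alpha, 20), (11, Lyra, 10), (11, Lyra, 16), (11, Lyra, 20), (11, Orion, 10), (11, Orion, 16), (11, Orion, 20), (11, Zephyr, 10), (11, Zephyr, 16), (11, Zephyr, 20), (24, Atlas, 16), (24, Atlas, 5), (24, Delta, 16), (24, Delta, 5)}.
Joining (Supplier ⨝ Order) and Part on pname yields {(11, Alpha, 10, Yan, white), (11, Alpha, 16, Yan, white), (11, Alpha, 20, Yan, white), (11, Lyra, 10, Mo, grey), (11, Lyra, 16, Mo, grey), (11, Lyra, 20, Mo, grey), (11, Orion, 10, Ivy, blue), (11, Orion, 16, Ivy, blue), (11, Orion, 20, Ivy, blue), (11, Zephyr, 10, Lee, white), (11, Zephyr, 16, Lee, white), (11, Zephyr, 20, Lee, white), (24, Atlas, 16, Zed, gold), (24, Atlas, 5, Zed, gold)}.
Selection cost ≥ 18: {(11, Alpha, 20, Yan, white), (11, Lyra, 20, Mo, grey), (11, Orion, 20, Ivy, blue), (11, Zephyr, 20, Lee, white)}
Projecting to color, cost, pname: {(blue, 20, Orion), (grey, 20, Lyra), (white, 20, Alpha), (white, 20, Zephyr)}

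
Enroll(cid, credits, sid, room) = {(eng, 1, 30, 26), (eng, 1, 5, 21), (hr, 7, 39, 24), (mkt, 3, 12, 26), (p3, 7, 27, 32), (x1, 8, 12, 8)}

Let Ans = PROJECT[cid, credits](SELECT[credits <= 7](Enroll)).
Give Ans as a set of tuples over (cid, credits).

{(eng, 1), (hr, 7), (mkt, 3), (p3, 7)}

Filtering on credits <= 7 leaves {(eng, 1, 30, 26), (eng, 1, 5, 21), (hr, 7, 39, 24), (mkt, 3, 12, 26), (p3, 7, 27, 32)}.
π_{cid, credits} gives {(eng, 1), (hr, 7), (mkt, 3), (p3, 7)} (1 duplicate(s) eliminated).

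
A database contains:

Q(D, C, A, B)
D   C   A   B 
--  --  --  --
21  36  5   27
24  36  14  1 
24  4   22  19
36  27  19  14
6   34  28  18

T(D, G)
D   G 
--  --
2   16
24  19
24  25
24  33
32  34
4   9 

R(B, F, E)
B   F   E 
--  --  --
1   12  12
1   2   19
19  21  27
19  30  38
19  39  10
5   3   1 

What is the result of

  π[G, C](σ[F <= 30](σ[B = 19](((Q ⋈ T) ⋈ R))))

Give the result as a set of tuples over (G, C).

{(19, 4), (25, 4), (33, 4)}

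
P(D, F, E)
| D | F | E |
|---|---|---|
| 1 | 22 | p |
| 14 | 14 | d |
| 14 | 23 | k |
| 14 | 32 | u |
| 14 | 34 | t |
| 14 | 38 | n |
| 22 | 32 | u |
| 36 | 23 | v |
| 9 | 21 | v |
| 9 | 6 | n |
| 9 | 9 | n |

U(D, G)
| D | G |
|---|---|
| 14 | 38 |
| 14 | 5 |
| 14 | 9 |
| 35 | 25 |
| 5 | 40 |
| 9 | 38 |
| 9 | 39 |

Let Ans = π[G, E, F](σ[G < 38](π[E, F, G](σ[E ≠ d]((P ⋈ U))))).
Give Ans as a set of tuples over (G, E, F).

Natural join on D: {(14, 14, d, 38), (14, 14, d, 5), (14, 14, d, 9), (14, 23, k, 38), (14, 23, k, 5), (14, 23, k, 9), (14, 32, u, 38), (14, 32, u, 5), (14, 32, u, 9), (14, 34, t, 38), (14, 34, t, 5), (14, 34, t, 9), (14, 38, n, 38), (14, 38, n, 5), (14, 38, n, 9), (9, 21, v, 38), (9, 21, v, 39), (9, 6, n, 38), (9, 6, n, 39), (9, 9, n, 38), (9, 9, n, 39)}
σ[E ≠ d]: keep tuples satisfying E ≠ d → {(14, 23, k, 38), (14, 23, k, 5), (14, 23, k, 9), (14, 32, u, 38), (14, 32, u, 5), (14, 32, u, 9), (14, 34, t, 38), (14, 34, t, 5), (14, 34, t, 9), (14, 38, n, 38), (14, 38, n, 5), (14, 38, n, 9), (9, 21, v, 38), (9, 21, v, 39), (9, 6, n, 38), (9, 6, n, 39), (9, 9, n, 38), (9, 9, n, 39)}
Projecting to E, F, G: {(k, 23, 38), (k, 23, 5), (k, 23, 9), (n, 38, 38), (n, 38, 5), (n, 38, 9), (n, 6, 38), (n, 6, 39), (n, 9, 38), (n, 9, 39), (t, 34, 38), (t, 34, 5), (t, 34, 9), (u, 32, 38), (u, 32, 5), (u, 32, 9), (v, 21, 38), (v, 21, 39)}
σ[G < 38]: keep tuples satisfying G < 38 → {(k, 23, 5), (k, 23, 9), (n, 38, 5), (n, 38, 9), (t, 34, 5), (t, 34, 9), (u, 32, 5), (u, 32, 9)}
Projecting to G, E, F: {(5, k, 23), (5, n, 38), (5, t, 34), (5, u, 32), (9, k, 23), (9, n, 38), (9, t, 34), (9, u, 32)}

{(5, k, 23), (5, n, 38), (5, t, 34), (5, u, 32), (9, k, 23), (9, n, 38), (9, t, 34), (9, u, 32)}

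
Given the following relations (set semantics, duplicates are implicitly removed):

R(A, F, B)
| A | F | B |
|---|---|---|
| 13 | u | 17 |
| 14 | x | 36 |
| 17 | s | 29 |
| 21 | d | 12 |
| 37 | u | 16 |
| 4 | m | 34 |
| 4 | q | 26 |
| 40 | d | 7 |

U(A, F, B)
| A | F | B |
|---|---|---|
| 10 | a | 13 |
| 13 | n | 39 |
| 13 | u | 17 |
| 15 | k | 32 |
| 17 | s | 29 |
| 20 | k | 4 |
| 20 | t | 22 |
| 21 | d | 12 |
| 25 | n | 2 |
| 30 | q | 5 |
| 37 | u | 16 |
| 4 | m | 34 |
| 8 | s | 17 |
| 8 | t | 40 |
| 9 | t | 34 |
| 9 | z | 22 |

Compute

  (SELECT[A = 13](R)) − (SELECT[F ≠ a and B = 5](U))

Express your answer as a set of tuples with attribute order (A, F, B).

σ[A = 13]: keep tuples satisfying A = 13 → {(13, u, 17)}
σ[F ≠ a and B = 5]: keep tuples satisfying F ≠ a and B = 5 → {(30, q, 5)}
Difference: {(13, u, 17)} with {(30, q, 5)} → {(13, u, 17)}

{(13, u, 17)}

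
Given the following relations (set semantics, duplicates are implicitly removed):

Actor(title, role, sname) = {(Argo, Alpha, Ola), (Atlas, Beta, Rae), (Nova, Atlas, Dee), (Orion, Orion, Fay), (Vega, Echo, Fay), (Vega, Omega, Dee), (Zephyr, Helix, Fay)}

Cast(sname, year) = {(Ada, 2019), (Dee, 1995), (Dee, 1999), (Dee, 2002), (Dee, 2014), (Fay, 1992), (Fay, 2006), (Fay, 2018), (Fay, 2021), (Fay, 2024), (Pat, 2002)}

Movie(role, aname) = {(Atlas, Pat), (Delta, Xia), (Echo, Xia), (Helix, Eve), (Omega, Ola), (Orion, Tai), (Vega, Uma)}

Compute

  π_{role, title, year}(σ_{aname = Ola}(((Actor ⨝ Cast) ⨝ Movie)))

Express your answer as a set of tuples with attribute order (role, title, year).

Joining Actor and Cast on sname yields {(Nova, Atlas, Dee, 1995), (Nova, Atlas, Dee, 1999), (Nova, Atlas, Dee, 2002), (Nova, Atlas, Dee, 2014), (Orion, Orion, Fay, 1992), (Orion, Orion, Fay, 2006), (Orion, Orion, Fay, 2018), (Orion, Orion, Fay, 2021), (Orion, Orion, Fay, 2024), (Vega, Echo, Fay, 1992), (Vega, Echo, Fay, 2006), (Vega, Echo, Fay, 2018), (Vega, Echo, Fay, 2021), (Vega, Echo, Fay, 2024), (Vega, Omega, Dee, 1995), (Vega, Omega, Dee, 1999), (Vega, Omega, Dee, 2002), (Vega, Omega, Dee, 2014), (Zephyr, Helix, Fay, 1992), (Zephyr, Helix, Fay, 2006), (Zephyr, Helix, Fay, 2018), (Zephyr, Helix, Fay, 2021), (Zephyr, Helix, Fay, 2024)}.
Joining (Actor ⨝ Cast) and Movie on role yields {(Nova, Atlas, Dee, 1995, Pat), (Nova, Atlas, Dee, 1999, Pat), (Nova, Atlas, Dee, 2002, Pat), (Nova, Atlas, Dee, 2014, Pat), (Orion, Orion, Fay, 1992, Tai), (Orion, Orion, Fay, 2006, Tai), (Orion, Orion, Fay, 2018, Tai), (Orion, Orion, Fay, 2021, Tai), (Orion, Orion, Fay, 2024, Tai), (Vega, Echo, Fay, 1992, Xia), (Vega, Echo, Fay, 2006, Xia), (Vega, Echo, Fay, 2018, Xia), (Vega, Echo, Fay, 2021, Xia), (Vega, Echo, Fay, 2024, Xia), (Vega, Omega, Dee, 1995, Ola), (Vega, Omega, Dee, 1999, Ola), (Vega, Omega, Dee, 2002, Ola), (Vega, Omega, Dee, 2014, Ola), (Zephyr, Helix, Fay, 1992, Eve), (Zephyr, Helix, Fay, 2006, Eve), (Zephyr, Helix, Fay, 2018, Eve), (Zephyr, Helix, Fay, 2021, Eve), (Zephyr, Helix, Fay, 2024, Eve)}.
Apply σ_{aname = Ola}; surviving tuples: {(Vega, Omega, Dee, 1995, Ola), (Vega, Omega, Dee, 1999, Ola), (Vega, Omega, Dee, 2002, Ola), (Vega, Omega, Dee, 2014, Ola)}
π[role, title, year]: project onto (role, title, year) → {(Omega, Vega, 1995), (Omega, Vega, 1999), (Omega, Vega, 2002), (Omega, Vega, 2014)}

{(Omega, Vega, 1995), (Omega, Vega, 1999), (Omega, Vega, 2002), (Omega, Vega, 2014)}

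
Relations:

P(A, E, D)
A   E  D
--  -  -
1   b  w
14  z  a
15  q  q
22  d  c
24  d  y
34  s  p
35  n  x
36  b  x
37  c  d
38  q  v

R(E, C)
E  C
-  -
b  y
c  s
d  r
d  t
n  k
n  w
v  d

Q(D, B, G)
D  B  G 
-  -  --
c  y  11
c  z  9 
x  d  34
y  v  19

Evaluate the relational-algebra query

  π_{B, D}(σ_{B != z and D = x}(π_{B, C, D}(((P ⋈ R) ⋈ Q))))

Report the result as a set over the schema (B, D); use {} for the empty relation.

P ⋈ R (natural join on E): {(1, b, w, y), (22, d, c, r), (22, d, c, t), (24, d, y, r), (24, d, y, t), (35, n, x, k), (35, n, x, w), (36, b, x, y), (37, c, d, s)}
(P ⋈ R) ⋈ Q (natural join on D): {(22, d, c, r, y, 11), (22, d, c, r, z, 9), (22, d, c, t, y, 11), (22, d, c, t, z, 9), (24, d, y, r, v, 19), (24, d, y, t, v, 19), (35, n, x, k, d, 34), (35, n, x, w, d, 34), (36, b, x, y, d, 34)}
π[B, C, D]: project onto (B, C, D) → {(d, k, x), (d, w, x), (d, y, x), (v, r, y), (v, t, y), (y, r, c), (y, t, c), (z, r, c), (z, t, c)}
Filtering on B != z and D = x leaves {(d, k, x), (d, w, x), (d, y, x)}.
π[B, D]: project onto (B, D) (2 duplicate(s) eliminated) → {(d, x)}

{(d, x)}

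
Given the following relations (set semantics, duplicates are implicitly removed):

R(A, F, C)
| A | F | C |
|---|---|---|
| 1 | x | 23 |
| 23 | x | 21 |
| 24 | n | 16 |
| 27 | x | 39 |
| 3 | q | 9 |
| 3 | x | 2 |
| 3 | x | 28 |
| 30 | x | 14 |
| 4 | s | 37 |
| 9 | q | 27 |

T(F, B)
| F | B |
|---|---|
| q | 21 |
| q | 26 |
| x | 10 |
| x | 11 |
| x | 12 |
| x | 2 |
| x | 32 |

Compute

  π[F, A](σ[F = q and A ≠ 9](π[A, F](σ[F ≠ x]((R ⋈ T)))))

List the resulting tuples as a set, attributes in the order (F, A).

{(q, 3)}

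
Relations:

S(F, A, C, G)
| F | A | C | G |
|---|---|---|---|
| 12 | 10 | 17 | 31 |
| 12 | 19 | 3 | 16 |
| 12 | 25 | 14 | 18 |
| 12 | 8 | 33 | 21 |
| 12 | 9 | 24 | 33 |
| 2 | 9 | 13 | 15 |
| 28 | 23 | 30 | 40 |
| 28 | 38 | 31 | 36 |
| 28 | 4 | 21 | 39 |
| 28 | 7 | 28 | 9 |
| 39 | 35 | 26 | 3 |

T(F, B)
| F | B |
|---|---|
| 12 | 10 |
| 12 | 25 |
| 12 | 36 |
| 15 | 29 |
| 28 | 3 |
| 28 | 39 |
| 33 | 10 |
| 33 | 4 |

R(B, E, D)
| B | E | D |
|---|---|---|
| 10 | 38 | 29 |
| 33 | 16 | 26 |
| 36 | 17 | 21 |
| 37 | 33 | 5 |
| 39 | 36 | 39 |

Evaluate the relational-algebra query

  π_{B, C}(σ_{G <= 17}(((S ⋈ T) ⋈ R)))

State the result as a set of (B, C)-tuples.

S ⋈ T (natural join on F): {(12, 10, 17, 31, 10), (12, 10, 17, 31, 25), (12, 10, 17, 31, 36), (12, 19, 3, 16, 10), (12, 19, 3, 16, 25), (12, 19, 3, 16, 36), (12, 25, 14, 18, 10), (12, 25, 14, 18, 25), (12, 25, 14, 18, 36), (12, 8, 33, 21, 10), (12, 8, 33, 21, 25), (12, 8, 33, 21, 36), (12, 9, 24, 33, 10), (12, 9, 24, 33, 25), (12, 9, 24, 33, 36), (28, 23, 30, 40, 3), (28, 23, 30, 40, 39), (28, 38, 31, 36, 3), (28, 38, 31, 36, 39), (28, 4, 21, 39, 3), (28, 4, 21, 39, 39), (28, 7, 28, 9, 3), (28, 7, 28, 9, 39)}
(S ⋈ T) ⋈ R (natural join on B): {(12, 10, 17, 31, 10, 38, 29), (12, 10, 17, 31, 36, 17, 21), (12, 19, 3, 16, 10, 38, 29), (12, 19, 3, 16, 36, 17, 21), (12, 25, 14, 18, 10, 38, 29), (12, 25, 14, 18, 36, 17, 21), (12, 8, 33, 21, 10, 38, 29), (12, 8, 33, 21, 36, 17, 21), (12, 9, 24, 33, 10, 38, 29), (12, 9, 24, 33, 36, 17, 21), (28, 23, 30, 40, 39, 36, 39), (28, 38, 31, 36, 39, 36, 39), (28, 4, 21, 39, 39, 36, 39), (28, 7, 28, 9, 39, 36, 39)}
Filtering on G <= 17 leaves {(12, 19, 3, 16, 10, 38, 29), (12, 19, 3, 16, 36, 17, 21), (28, 7, 28, 9, 39, 36, 39)}.
Projecting to B, C: {(10, 3), (36, 3), (39, 28)}

{(10, 3), (36, 3), (39, 28)}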